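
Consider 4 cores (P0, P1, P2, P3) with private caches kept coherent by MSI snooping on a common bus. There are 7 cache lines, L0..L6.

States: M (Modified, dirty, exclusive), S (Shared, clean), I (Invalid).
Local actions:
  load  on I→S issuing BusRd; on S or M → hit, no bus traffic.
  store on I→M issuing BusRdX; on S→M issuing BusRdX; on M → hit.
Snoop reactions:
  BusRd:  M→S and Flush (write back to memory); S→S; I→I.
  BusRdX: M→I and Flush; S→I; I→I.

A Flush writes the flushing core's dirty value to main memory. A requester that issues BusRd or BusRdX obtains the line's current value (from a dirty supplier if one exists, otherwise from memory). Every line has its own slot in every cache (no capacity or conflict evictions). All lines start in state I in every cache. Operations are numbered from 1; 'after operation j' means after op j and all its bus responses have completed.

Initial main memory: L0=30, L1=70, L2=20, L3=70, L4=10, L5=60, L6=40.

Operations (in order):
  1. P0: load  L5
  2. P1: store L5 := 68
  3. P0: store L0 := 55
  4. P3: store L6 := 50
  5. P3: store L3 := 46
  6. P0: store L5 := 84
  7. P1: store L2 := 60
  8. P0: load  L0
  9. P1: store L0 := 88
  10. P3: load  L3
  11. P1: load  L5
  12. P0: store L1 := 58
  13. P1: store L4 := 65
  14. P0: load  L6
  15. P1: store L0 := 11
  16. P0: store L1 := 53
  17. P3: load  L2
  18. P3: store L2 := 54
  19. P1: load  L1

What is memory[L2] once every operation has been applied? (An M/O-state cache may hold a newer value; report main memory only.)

  op1 P0: load  L5 → S/I/I/I on L5; bus BusRd; mem=60
  op2 P1: store L5 := 68 → I/M/I/I on L5; bus BusRdX; mem=60
  op3 P0: store L0 := 55 → M/I/I/I on L0; bus BusRdX; mem=30
  op4 P3: store L6 := 50 → I/I/I/M on L6; bus BusRdX; mem=40
  op5 P3: store L3 := 46 → I/I/I/M on L3; bus BusRdX; mem=70
  op6 P0: store L5 := 84 → M/I/I/I on L5; bus BusRdX Flush; mem=68
  op7 P1: store L2 := 60 → I/M/I/I on L2; bus BusRdX; mem=20
  op8 P0: load  L0 → M/I/I/I on L0; bus (none); mem=30
  op9 P1: store L0 := 88 → I/M/I/I on L0; bus BusRdX Flush; mem=55
  op10 P3: load  L3 → I/I/I/M on L3; bus (none); mem=70
  op11 P1: load  L5 → S/S/I/I on L5; bus BusRd Flush; mem=84
  op12 P0: store L1 := 58 → M/I/I/I on L1; bus BusRdX; mem=70
  op13 P1: store L4 := 65 → I/M/I/I on L4; bus BusRdX; mem=10
  op14 P0: load  L6 → S/I/I/S on L6; bus BusRd Flush; mem=50
  op15 P1: store L0 := 11 → I/M/I/I on L0; bus (none); mem=55
  op16 P0: store L1 := 53 → M/I/I/I on L1; bus (none); mem=70
  op17 P3: load  L2 → I/S/I/S on L2; bus BusRd Flush; mem=60
  op18 P3: store L2 := 54 → I/I/I/M on L2; bus BusRdX; mem=60
  op19 P1: load  L1 → S/S/I/I on L1; bus BusRd Flush; mem=53

memory[L2] = 60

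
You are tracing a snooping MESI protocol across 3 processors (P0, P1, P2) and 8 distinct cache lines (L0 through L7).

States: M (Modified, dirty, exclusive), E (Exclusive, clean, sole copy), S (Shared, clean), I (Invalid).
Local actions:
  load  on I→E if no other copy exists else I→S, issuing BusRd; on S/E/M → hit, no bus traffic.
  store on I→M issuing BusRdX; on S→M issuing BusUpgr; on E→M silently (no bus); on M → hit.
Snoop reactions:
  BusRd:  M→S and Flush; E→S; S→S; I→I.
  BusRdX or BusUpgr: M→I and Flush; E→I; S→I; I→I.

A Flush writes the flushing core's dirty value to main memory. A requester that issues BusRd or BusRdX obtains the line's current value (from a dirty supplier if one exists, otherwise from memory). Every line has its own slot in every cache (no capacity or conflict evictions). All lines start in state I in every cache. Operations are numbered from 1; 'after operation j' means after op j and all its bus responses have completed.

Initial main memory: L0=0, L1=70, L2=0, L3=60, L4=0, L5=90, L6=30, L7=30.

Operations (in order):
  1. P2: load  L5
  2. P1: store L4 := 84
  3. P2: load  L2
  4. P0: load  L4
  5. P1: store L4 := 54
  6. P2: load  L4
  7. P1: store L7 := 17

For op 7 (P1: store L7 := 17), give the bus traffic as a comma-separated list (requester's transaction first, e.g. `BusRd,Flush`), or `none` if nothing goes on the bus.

step 1: P2: load  L5  ⟶  IIE  (L5)  txn=BusRd  M[L5]=90
step 2: P1: store L4 := 84  ⟶  IMI  (L4)  txn=BusRdX  M[L4]=0
step 3: P2: load  L2  ⟶  IIE  (L2)  txn=BusRd  M[L2]=0
step 4: P0: load  L4  ⟶  SSI  (L4)  txn=BusRd+Flush  M[L4]=84
step 5: P1: store L4 := 54  ⟶  IMI  (L4)  txn=BusUpgr  M[L4]=84
step 6: P2: load  L4  ⟶  ISS  (L4)  txn=BusRd+Flush  M[L4]=54
step 7: P1: store L7 := 17  ⟶  IMI  (L7)  txn=BusRdX  M[L7]=30

bus = BusRdX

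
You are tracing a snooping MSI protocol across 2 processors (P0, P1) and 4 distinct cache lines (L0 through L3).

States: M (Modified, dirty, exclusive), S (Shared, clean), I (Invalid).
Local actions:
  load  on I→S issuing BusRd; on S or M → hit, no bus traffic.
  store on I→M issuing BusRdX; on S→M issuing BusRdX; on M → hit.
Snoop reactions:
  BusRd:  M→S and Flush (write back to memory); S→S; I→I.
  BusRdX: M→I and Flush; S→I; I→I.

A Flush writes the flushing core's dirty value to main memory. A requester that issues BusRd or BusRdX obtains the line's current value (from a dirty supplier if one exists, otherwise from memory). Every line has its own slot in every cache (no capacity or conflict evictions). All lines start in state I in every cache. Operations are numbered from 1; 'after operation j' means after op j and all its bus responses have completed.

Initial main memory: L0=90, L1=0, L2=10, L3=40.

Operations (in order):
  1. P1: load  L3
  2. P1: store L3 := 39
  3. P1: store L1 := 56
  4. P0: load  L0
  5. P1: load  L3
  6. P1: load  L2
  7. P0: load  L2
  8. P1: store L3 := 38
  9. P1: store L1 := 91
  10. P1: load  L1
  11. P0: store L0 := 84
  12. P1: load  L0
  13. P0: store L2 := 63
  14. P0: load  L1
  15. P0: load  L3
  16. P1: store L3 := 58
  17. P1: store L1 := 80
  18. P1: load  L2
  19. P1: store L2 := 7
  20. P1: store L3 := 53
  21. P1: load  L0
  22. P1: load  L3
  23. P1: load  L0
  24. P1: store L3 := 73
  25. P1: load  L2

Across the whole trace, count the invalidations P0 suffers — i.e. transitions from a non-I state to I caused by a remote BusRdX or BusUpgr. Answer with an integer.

[1] P1: load  L3 | P0:I, P1:S(40) | bus: BusRd
[2] P1: store L3 := 39 | P0:I, P1:M(39) | bus: BusRdX
[3] P1: store L1 := 56 | P0:I, P1:M(56) | bus: BusRdX
[4] P0: load  L0 | P0:S(90), P1:I | bus: BusRd
[5] P1: load  L3 | P0:I, P1:M(39) | bus: none
[6] P1: load  L2 | P0:I, P1:S(10) | bus: BusRd
[7] P0: load  L2 | P0:S(10), P1:S(10) | bus: BusRd
[8] P1: store L3 := 38 | P0:I, P1:M(38) | bus: none
[9] P1: store L1 := 91 | P0:I, P1:M(91) | bus: none
[10] P1: load  L1 | P0:I, P1:M(91) | bus: none
[11] P0: store L0 := 84 | P0:M(84), P1:I | bus: BusRdX
[12] P1: load  L0 | P0:S(84), P1:S(84) | bus: BusRd,Flush
[13] P0: store L2 := 63 | P0:M(63), P1:I | bus: BusRdX
[14] P0: load  L1 | P0:S(91), P1:S(91) | bus: BusRd,Flush
[15] P0: load  L3 | P0:S(38), P1:S(38) | bus: BusRd,Flush
[16] P1: store L3 := 58 | P0:I, P1:M(58) | bus: BusRdX
[17] P1: store L1 := 80 | P0:I, P1:M(80) | bus: BusRdX
[18] P1: load  L2 | P0:S(63), P1:S(63) | bus: BusRd,Flush
[19] P1: store L2 := 7 | P0:I, P1:M(7) | bus: BusRdX
[20] P1: store L3 := 53 | P0:I, P1:M(53) | bus: none
[21] P1: load  L0 | P0:S(84), P1:S(84) | bus: none
[22] P1: load  L3 | P0:I, P1:M(53) | bus: none
[23] P1: load  L0 | P0:S(84), P1:S(84) | bus: none
[24] P1: store L3 := 73 | P0:I, P1:M(73) | bus: none
[25] P1: load  L2 | P0:I, P1:M(7) | bus: none

invalidations = 3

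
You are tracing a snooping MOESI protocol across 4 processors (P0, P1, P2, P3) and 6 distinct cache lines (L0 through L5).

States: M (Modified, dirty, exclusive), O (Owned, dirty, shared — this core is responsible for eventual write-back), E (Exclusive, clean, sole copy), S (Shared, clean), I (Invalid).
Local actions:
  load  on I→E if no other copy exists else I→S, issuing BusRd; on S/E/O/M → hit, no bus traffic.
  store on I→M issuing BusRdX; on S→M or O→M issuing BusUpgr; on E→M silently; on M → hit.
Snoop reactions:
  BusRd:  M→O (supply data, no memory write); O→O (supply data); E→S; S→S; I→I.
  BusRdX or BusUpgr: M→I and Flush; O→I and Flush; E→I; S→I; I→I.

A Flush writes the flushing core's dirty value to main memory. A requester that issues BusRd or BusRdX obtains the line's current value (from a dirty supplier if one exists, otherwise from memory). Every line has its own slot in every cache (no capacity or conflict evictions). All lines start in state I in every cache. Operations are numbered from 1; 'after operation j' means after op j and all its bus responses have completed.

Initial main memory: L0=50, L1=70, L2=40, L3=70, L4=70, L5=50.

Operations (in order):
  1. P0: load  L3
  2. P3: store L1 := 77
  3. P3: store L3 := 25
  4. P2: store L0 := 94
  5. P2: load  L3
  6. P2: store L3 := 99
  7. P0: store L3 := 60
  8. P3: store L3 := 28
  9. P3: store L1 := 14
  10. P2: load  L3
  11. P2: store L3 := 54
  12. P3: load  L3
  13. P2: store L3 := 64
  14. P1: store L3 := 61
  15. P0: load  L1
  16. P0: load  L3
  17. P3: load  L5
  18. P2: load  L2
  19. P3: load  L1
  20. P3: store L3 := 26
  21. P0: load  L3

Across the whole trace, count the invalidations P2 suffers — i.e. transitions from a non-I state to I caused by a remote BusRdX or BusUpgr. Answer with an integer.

step 1: P0: load  L3  ⟶  EIII  (L3)  txn=BusRd  M[L3]=70
step 2: P3: store L1 := 77  ⟶  IIIM  (L1)  txn=BusRdX  M[L1]=70
step 3: P3: store L3 := 25  ⟶  IIIM  (L3)  txn=BusRdX  M[L3]=70
step 4: P2: store L0 := 94  ⟶  IIMI  (L0)  txn=BusRdX  M[L0]=50
step 5: P2: load  L3  ⟶  IISO  (L3)  txn=BusRd  M[L3]=70
step 6: P2: store L3 := 99  ⟶  IIMI  (L3)  txn=BusUpgr+Flush  M[L3]=25
step 7: P0: store L3 := 60  ⟶  MIII  (L3)  txn=BusRdX+Flush  M[L3]=99
step 8: P3: store L3 := 28  ⟶  IIIM  (L3)  txn=BusRdX+Flush  M[L3]=60
step 9: P3: store L1 := 14  ⟶  IIIM  (L1)  txn=∅  M[L1]=70
step 10: P2: load  L3  ⟶  IISO  (L3)  txn=BusRd  M[L3]=60
step 11: P2: store L3 := 54  ⟶  IIMI  (L3)  txn=BusUpgr+Flush  M[L3]=28
step 12: P3: load  L3  ⟶  IIOS  (L3)  txn=BusRd  M[L3]=28
step 13: P2: store L3 := 64  ⟶  IIMI  (L3)  txn=BusUpgr  M[L3]=28
step 14: P1: store L3 := 61  ⟶  IMII  (L3)  txn=BusRdX+Flush  M[L3]=64
step 15: P0: load  L1  ⟶  SIIO  (L1)  txn=BusRd  M[L1]=70
step 16: P0: load  L3  ⟶  SOII  (L3)  txn=BusRd  M[L3]=64
step 17: P3: load  L5  ⟶  IIIE  (L5)  txn=BusRd  M[L5]=50
step 18: P2: load  L2  ⟶  IIEI  (L2)  txn=BusRd  M[L2]=40
step 19: P3: load  L1  ⟶  SIIO  (L1)  txn=∅  M[L1]=70
step 20: P3: store L3 := 26  ⟶  IIIM  (L3)  txn=BusRdX+Flush  M[L3]=61
step 21: P0: load  L3  ⟶  SIIO  (L3)  txn=BusRd  M[L3]=61

invalidations = 2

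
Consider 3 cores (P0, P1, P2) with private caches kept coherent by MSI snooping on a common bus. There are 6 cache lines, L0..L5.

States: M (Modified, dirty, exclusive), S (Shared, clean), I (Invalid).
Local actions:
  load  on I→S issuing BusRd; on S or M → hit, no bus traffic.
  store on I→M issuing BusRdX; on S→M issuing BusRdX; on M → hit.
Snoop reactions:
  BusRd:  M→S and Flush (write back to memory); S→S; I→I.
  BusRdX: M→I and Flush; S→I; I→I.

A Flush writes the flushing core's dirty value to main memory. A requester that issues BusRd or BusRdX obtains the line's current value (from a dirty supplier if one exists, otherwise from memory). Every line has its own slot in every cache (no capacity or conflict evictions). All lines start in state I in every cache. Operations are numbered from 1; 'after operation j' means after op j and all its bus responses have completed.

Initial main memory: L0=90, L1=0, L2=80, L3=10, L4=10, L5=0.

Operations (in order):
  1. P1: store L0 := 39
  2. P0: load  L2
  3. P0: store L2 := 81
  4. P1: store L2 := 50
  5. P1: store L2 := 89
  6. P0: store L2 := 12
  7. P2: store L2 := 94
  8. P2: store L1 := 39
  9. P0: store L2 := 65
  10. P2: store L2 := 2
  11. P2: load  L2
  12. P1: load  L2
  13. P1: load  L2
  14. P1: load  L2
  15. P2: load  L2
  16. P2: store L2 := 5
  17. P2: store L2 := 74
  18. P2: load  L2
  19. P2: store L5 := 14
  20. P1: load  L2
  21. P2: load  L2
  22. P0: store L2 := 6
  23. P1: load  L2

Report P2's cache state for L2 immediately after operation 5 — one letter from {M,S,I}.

  op1 P1: store L0 := 39 → I/M/I on L0; bus BusRdX; mem=90
  op2 P0: load  L2 → S/I/I on L2; bus BusRd; mem=80
  op3 P0: store L2 := 81 → M/I/I on L2; bus BusRdX; mem=80
  op4 P1: store L2 := 50 → I/M/I on L2; bus BusRdX Flush; mem=81
  op5 P1: store L2 := 89 → I/M/I on L2; bus (none); mem=81
  op6 P0: store L2 := 12 → M/I/I on L2; bus BusRdX Flush; mem=89
  op7 P2: store L2 := 94 → I/I/M on L2; bus BusRdX Flush; mem=12
  op8 P2: store L1 := 39 → I/I/M on L1; bus BusRdX; mem=0
  op9 P0: store L2 := 65 → M/I/I on L2; bus BusRdX Flush; mem=94
  op10 P2: store L2 := 2 → I/I/M on L2; bus BusRdX Flush; mem=65
  op11 P2: load  L2 → I/I/M on L2; bus (none); mem=65
  op12 P1: load  L2 → I/S/S on L2; bus BusRd Flush; mem=2
  op13 P1: load  L2 → I/S/S on L2; bus (none); mem=2
  op14 P1: load  L2 → I/S/S on L2; bus (none); mem=2
  op15 P2: load  L2 → I/S/S on L2; bus (none); mem=2
  op16 P2: store L2 := 5 → I/I/M on L2; bus BusRdX; mem=2
  op17 P2: store L2 := 74 → I/I/M on L2; bus (none); mem=2
  op18 P2: load  L2 → I/I/M on L2; bus (none); mem=2
  op19 P2: store L5 := 14 → I/I/M on L5; bus BusRdX; mem=0
  op20 P1: load  L2 → I/S/S on L2; bus BusRd Flush; mem=74
  op21 P2: load  L2 → I/S/S on L2; bus (none); mem=74
  op22 P0: store L2 := 6 → M/I/I on L2; bus BusRdX; mem=74
  op23 P1: load  L2 → S/S/I on L2; bus BusRd Flush; mem=6

state = I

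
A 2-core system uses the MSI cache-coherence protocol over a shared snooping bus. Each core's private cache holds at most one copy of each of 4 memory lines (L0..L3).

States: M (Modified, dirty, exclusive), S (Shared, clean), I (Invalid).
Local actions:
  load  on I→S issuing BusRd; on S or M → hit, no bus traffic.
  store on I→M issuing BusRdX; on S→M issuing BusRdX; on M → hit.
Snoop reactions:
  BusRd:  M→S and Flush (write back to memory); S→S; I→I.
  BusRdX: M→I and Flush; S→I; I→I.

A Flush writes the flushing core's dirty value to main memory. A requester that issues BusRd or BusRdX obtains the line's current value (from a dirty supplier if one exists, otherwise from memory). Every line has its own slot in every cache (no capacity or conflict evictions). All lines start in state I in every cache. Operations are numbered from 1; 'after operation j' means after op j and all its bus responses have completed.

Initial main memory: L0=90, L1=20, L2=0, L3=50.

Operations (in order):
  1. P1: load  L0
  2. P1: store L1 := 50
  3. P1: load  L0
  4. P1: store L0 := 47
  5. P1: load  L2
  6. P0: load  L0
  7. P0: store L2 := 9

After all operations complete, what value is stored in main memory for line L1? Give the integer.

  op1 P1: load  L0 → I/S on L0; bus BusRd; mem=90
  op2 P1: store L1 := 50 → I/M on L1; bus BusRdX; mem=20
  op3 P1: load  L0 → I/S on L0; bus (none); mem=90
  op4 P1: store L0 := 47 → I/M on L0; bus BusRdX; mem=90
  op5 P1: load  L2 → I/S on L2; bus BusRd; mem=0
  op6 P0: load  L0 → S/S on L0; bus BusRd Flush; mem=47
  op7 P0: store L2 := 9 → M/I on L2; bus BusRdX; mem=0

memory[L1] = 20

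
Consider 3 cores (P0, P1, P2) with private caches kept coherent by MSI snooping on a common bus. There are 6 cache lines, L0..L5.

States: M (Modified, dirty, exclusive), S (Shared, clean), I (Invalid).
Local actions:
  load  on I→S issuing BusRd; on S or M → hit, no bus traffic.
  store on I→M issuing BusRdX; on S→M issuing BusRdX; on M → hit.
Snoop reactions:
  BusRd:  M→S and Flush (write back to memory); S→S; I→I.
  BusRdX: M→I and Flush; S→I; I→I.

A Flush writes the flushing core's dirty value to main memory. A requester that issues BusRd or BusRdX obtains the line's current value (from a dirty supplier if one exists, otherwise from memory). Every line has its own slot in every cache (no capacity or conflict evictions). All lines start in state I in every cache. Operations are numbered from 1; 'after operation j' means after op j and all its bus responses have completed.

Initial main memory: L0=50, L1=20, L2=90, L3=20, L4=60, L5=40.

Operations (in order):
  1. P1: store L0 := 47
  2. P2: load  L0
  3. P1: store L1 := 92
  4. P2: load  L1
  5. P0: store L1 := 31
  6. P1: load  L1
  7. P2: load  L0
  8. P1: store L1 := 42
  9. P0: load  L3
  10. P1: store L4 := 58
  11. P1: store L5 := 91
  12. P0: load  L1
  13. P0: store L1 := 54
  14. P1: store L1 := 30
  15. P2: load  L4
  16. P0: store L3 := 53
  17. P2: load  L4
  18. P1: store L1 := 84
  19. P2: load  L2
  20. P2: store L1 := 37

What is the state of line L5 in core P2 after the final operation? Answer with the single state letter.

step 1: P1: store L0 := 47  ⟶  IMI  (L0)  txn=BusRdX  M[L0]=50
step 2: P2: load  L0  ⟶  ISS  (L0)  txn=BusRd+Flush  M[L0]=47
step 3: P1: store L1 := 92  ⟶  IMI  (L1)  txn=BusRdX  M[L1]=20
step 4: P2: load  L1  ⟶  ISS  (L1)  txn=BusRd+Flush  M[L1]=92
step 5: P0: store L1 := 31  ⟶  MII  (L1)  txn=BusRdX  M[L1]=92
step 6: P1: load  L1  ⟶  SSI  (L1)  txn=BusRd+Flush  M[L1]=31
step 7: P2: load  L0  ⟶  ISS  (L0)  txn=∅  M[L0]=47
step 8: P1: store L1 := 42  ⟶  IMI  (L1)  txn=BusRdX  M[L1]=31
step 9: P0: load  L3  ⟶  SII  (L3)  txn=BusRd  M[L3]=20
step 10: P1: store L4 := 58  ⟶  IMI  (L4)  txn=BusRdX  M[L4]=60
step 11: P1: store L5 := 91  ⟶  IMI  (L5)  txn=BusRdX  M[L5]=40
step 12: P0: load  L1  ⟶  SSI  (L1)  txn=BusRd+Flush  M[L1]=42
step 13: P0: store L1 := 54  ⟶  MII  (L1)  txn=BusRdX  M[L1]=42
step 14: P1: store L1 := 30  ⟶  IMI  (L1)  txn=BusRdX+Flush  M[L1]=54
step 15: P2: load  L4  ⟶  ISS  (L4)  txn=BusRd+Flush  M[L4]=58
step 16: P0: store L3 := 53  ⟶  MII  (L3)  txn=BusRdX  M[L3]=20
step 17: P2: load  L4  ⟶  ISS  (L4)  txn=∅  M[L4]=58
step 18: P1: store L1 := 84  ⟶  IMI  (L1)  txn=∅  M[L1]=54
step 19: P2: load  L2  ⟶  IIS  (L2)  txn=BusRd  M[L2]=90
step 20: P2: store L1 := 37  ⟶  IIM  (L1)  txn=BusRdX+Flush  M[L1]=84

state = I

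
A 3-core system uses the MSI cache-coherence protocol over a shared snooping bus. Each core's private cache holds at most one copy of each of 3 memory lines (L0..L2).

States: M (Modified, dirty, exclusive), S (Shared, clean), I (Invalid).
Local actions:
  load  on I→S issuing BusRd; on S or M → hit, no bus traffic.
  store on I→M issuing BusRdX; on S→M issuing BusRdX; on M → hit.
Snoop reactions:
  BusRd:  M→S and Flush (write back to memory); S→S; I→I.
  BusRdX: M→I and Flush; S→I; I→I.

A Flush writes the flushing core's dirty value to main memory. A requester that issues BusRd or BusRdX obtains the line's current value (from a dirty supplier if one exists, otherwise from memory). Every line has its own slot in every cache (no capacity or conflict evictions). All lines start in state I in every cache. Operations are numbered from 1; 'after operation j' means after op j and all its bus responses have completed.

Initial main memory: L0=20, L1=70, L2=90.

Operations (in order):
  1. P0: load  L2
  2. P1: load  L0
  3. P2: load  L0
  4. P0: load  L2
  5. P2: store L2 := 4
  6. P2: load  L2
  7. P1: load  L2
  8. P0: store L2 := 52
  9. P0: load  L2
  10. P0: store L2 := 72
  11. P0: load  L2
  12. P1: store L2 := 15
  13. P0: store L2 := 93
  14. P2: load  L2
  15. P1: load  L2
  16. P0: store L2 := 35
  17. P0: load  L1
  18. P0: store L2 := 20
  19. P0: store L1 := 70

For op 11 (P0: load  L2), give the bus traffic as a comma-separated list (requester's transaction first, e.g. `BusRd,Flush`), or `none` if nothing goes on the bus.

bus = none

  op1 P0: load  L2 → S/I/I on L2; bus BusRd; mem=90
  op2 P1: load  L0 → I/S/I on L0; bus BusRd; mem=20
  op3 P2: load  L0 → I/S/S on L0; bus BusRd; mem=20
  op4 P0: load  L2 → S/I/I on L2; bus (none); mem=90
  op5 P2: store L2 := 4 → I/I/M on L2; bus BusRdX; mem=90
  op6 P2: load  L2 → I/I/M on L2; bus (none); mem=90
  op7 P1: load  L2 → I/S/S on L2; bus BusRd Flush; mem=4
  op8 P0: store L2 := 52 → M/I/I on L2; bus BusRdX; mem=4
  op9 P0: load  L2 → M/I/I on L2; bus (none); mem=4
  op10 P0: store L2 := 72 → M/I/I on L2; bus (none); mem=4
  op11 P0: load  L2 → M/I/I on L2; bus (none); mem=4
  op12 P1: store L2 := 15 → I/M/I on L2; bus BusRdX Flush; mem=72
  op13 P0: store L2 := 93 → M/I/I on L2; bus BusRdX Flush; mem=15
  op14 P2: load  L2 → S/I/S on L2; bus BusRd Flush; mem=93
  op15 P1: load  L2 → S/S/S on L2; bus BusRd; mem=93
  op16 P0: store L2 := 35 → M/I/I on L2; bus BusRdX; mem=93
  op17 P0: load  L1 → S/I/I on L1; bus BusRd; mem=70
  op18 P0: store L2 := 20 → M/I/I on L2; bus (none); mem=93
  op19 P0: store L1 := 70 → M/I/I on L1; bus BusRdX; mem=70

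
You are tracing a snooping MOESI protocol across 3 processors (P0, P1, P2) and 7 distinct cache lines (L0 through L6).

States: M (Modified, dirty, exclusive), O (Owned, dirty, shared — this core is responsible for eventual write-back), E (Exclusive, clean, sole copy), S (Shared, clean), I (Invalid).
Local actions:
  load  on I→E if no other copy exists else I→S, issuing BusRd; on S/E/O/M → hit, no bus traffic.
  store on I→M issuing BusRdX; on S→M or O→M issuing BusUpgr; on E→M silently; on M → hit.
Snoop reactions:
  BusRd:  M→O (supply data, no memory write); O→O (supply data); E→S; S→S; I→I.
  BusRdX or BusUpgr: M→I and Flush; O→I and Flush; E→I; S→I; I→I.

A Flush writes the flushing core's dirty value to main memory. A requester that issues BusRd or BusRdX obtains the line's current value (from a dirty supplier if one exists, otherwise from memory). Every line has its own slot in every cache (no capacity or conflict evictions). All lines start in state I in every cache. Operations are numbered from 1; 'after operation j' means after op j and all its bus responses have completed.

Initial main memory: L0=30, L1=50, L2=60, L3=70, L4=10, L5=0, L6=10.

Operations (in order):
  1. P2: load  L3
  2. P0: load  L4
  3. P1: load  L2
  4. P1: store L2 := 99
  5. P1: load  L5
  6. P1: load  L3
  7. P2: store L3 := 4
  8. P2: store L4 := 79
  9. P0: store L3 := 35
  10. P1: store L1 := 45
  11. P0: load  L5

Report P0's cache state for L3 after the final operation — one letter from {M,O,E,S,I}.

  op1 P2: load  L3 → I/I/E on L3; bus BusRd; mem=70
  op2 P0: load  L4 → E/I/I on L4; bus BusRd; mem=10
  op3 P1: load  L2 → I/E/I on L2; bus BusRd; mem=60
  op4 P1: store L2 := 99 → I/M/I on L2; bus (none); mem=60
  op5 P1: load  L5 → I/E/I on L5; bus BusRd; mem=0
  op6 P1: load  L3 → I/S/S on L3; bus BusRd; mem=70
  op7 P2: store L3 := 4 → I/I/M on L3; bus BusUpgr; mem=70
  op8 P2: store L4 := 79 → I/I/M on L4; bus BusRdX; mem=10
  op9 P0: store L3 := 35 → M/I/I on L3; bus BusRdX Flush; mem=4
  op10 P1: store L1 := 45 → I/M/I on L1; bus BusRdX; mem=50
  op11 P0: load  L5 → S/S/I on L5; bus BusRd; mem=0

state = M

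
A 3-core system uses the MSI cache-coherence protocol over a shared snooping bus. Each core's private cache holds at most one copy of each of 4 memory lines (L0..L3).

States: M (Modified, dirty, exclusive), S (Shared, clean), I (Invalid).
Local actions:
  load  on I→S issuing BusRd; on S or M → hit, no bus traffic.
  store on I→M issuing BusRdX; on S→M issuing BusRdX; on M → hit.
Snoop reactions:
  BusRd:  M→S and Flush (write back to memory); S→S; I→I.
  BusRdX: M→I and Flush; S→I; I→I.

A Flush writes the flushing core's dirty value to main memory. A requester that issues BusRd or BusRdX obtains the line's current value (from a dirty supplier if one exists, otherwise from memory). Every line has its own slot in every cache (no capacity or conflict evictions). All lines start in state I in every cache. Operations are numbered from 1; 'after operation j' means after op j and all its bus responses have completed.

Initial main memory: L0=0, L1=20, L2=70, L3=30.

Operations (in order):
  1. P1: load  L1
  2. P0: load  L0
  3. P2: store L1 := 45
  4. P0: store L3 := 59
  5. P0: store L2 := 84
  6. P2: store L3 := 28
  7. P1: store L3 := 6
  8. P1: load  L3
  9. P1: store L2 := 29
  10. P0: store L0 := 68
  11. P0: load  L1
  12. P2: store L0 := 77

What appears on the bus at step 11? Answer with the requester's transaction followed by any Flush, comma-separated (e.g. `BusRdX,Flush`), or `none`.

bus = BusRd,Flush

  op1 P1: load  L1 → I/S/I on L1; bus BusRd; mem=20
  op2 P0: load  L0 → S/I/I on L0; bus BusRd; mem=0
  op3 P2: store L1 := 45 → I/I/M on L1; bus BusRdX; mem=20
  op4 P0: store L3 := 59 → M/I/I on L3; bus BusRdX; mem=30
  op5 P0: store L2 := 84 → M/I/I on L2; bus BusRdX; mem=70
  op6 P2: store L3 := 28 → I/I/M on L3; bus BusRdX Flush; mem=59
  op7 P1: store L3 := 6 → I/M/I on L3; bus BusRdX Flush; mem=28
  op8 P1: load  L3 → I/M/I on L3; bus (none); mem=28
  op9 P1: store L2 := 29 → I/M/I on L2; bus BusRdX Flush; mem=84
  op10 P0: store L0 := 68 → M/I/I on L0; bus BusRdX; mem=0
  op11 P0: load  L1 → S/I/S on L1; bus BusRd Flush; mem=45
  op12 P2: store L0 := 77 → I/I/M on L0; bus BusRdX Flush; mem=68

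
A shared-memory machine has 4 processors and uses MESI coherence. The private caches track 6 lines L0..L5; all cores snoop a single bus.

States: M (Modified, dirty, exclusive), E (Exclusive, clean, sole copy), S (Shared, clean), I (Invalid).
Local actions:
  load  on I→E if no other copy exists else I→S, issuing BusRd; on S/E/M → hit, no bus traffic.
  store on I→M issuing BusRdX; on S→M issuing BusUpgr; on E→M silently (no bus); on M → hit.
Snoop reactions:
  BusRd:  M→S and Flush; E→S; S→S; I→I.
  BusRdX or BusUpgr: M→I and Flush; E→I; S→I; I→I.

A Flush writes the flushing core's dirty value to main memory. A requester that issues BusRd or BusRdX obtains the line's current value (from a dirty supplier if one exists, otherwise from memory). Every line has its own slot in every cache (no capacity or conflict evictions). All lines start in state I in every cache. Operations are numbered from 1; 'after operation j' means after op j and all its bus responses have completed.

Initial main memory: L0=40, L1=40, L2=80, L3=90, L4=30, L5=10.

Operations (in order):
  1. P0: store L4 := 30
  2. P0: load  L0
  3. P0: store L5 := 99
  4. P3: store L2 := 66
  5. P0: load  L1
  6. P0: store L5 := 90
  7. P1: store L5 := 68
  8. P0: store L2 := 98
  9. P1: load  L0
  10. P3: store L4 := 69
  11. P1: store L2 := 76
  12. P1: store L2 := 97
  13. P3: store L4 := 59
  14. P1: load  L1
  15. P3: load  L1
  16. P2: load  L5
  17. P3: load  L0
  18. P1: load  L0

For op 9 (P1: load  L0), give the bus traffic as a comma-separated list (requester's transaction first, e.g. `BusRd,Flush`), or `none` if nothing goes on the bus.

bus = BusRd

  op1 P0: store L4 := 30 → M/I/I/I on L4; bus BusRdX; mem=30
  op2 P0: load  L0 → E/I/I/I on L0; bus BusRd; mem=40
  op3 P0: store L5 := 99 → M/I/I/I on L5; bus BusRdX; mem=10
  op4 P3: store L2 := 66 → I/I/I/M on L2; bus BusRdX; mem=80
  op5 P0: load  L1 → E/I/I/I on L1; bus BusRd; mem=40
  op6 P0: store L5 := 90 → M/I/I/I on L5; bus (none); mem=10
  op7 P1: store L5 := 68 → I/M/I/I on L5; bus BusRdX Flush; mem=90
  op8 P0: store L2 := 98 → M/I/I/I on L2; bus BusRdX Flush; mem=66
  op9 P1: load  L0 → S/S/I/I on L0; bus BusRd; mem=40
  op10 P3: store L4 := 69 → I/I/I/M on L4; bus BusRdX Flush; mem=30
  op11 P1: store L2 := 76 → I/M/I/I on L2; bus BusRdX Flush; mem=98
  op12 P1: store L2 := 97 → I/M/I/I on L2; bus (none); mem=98
  op13 P3: store L4 := 59 → I/I/I/M on L4; bus (none); mem=30
  op14 P1: load  L1 → S/S/I/I on L1; bus BusRd; mem=40
  op15 P3: load  L1 → S/S/I/S on L1; bus BusRd; mem=40
  op16 P2: load  L5 → I/S/S/I on L5; bus BusRd Flush; mem=68
  op17 P3: load  L0 → S/S/I/S on L0; bus BusRd; mem=40
  op18 P1: load  L0 → S/S/I/S on L0; bus (none); mem=40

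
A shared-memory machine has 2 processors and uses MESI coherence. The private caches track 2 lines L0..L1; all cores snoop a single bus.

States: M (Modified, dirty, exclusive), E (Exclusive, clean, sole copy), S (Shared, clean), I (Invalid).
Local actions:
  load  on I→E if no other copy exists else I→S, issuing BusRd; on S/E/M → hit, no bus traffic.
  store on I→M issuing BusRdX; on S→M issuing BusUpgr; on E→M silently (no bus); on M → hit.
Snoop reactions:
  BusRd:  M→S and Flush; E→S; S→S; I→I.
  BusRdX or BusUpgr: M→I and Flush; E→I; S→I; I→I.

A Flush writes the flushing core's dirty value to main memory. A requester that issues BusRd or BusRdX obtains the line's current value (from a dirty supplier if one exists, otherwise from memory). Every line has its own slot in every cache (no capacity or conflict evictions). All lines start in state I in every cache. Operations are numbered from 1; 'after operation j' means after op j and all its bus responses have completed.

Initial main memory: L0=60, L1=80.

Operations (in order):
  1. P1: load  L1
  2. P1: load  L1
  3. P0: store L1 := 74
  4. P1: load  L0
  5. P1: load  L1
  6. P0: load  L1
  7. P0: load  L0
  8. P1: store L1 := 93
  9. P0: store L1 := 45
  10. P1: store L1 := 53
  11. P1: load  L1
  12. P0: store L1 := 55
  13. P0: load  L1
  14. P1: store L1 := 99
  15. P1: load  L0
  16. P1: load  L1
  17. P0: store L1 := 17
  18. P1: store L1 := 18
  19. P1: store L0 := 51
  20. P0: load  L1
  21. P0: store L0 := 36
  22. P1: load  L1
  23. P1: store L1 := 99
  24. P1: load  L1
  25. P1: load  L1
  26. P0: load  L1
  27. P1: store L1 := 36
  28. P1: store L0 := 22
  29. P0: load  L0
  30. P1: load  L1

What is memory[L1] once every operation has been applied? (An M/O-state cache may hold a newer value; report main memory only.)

  op1 P1: load  L1 → I/E on L1; bus BusRd; mem=80
  op2 P1: load  L1 → I/E on L1; bus (none); mem=80
  op3 P0: store L1 := 74 → M/I on L1; bus BusRdX; mem=80
  op4 P1: load  L0 → I/E on L0; bus BusRd; mem=60
  op5 P1: load  L1 → S/S on L1; bus BusRd Flush; mem=74
  op6 P0: load  L1 → S/S on L1; bus (none); mem=74
  op7 P0: load  L0 → S/S on L0; bus BusRd; mem=60
  op8 P1: store L1 := 93 → I/M on L1; bus BusUpgr; mem=74
  op9 P0: store L1 := 45 → M/I on L1; bus BusRdX Flush; mem=93
  op10 P1: store L1 := 53 → I/M on L1; bus BusRdX Flush; mem=45
  op11 P1: load  L1 → I/M on L1; bus (none); mem=45
  op12 P0: store L1 := 55 → M/I on L1; bus BusRdX Flush; mem=53
  op13 P0: load  L1 → M/I on L1; bus (none); mem=53
  op14 P1: store L1 := 99 → I/M on L1; bus BusRdX Flush; mem=55
  op15 P1: load  L0 → S/S on L0; bus (none); mem=60
  op16 P1: load  L1 → I/M on L1; bus (none); mem=55
  op17 P0: store L1 := 17 → M/I on L1; bus BusRdX Flush; mem=99
  op18 P1: store L1 := 18 → I/M on L1; bus BusRdX Flush; mem=17
  op19 P1: store L0 := 51 → I/M on L0; bus BusUpgr; mem=60
  op20 P0: load  L1 → S/S on L1; bus BusRd Flush; mem=18
  op21 P0: store L0 := 36 → M/I on L0; bus BusRdX Flush; mem=51
  op22 P1: load  L1 → S/S on L1; bus (none); mem=18
  op23 P1: store L1 := 99 → I/M on L1; bus BusUpgr; mem=18
  op24 P1: load  L1 → I/M on L1; bus (none); mem=18
  op25 P1: load  L1 → I/M on L1; bus (none); mem=18
  op26 P0: load  L1 → S/S on L1; bus BusRd Flush; mem=99
  op27 P1: store L1 := 36 → I/M on L1; bus BusUpgr; mem=99
  op28 P1: store L0 := 22 → I/M on L0; bus BusRdX Flush; mem=36
  op29 P0: load  L0 → S/S on L0; bus BusRd Flush; mem=22
  op30 P1: load  L1 → I/M on L1; bus (none); mem=99

memory[L1] = 99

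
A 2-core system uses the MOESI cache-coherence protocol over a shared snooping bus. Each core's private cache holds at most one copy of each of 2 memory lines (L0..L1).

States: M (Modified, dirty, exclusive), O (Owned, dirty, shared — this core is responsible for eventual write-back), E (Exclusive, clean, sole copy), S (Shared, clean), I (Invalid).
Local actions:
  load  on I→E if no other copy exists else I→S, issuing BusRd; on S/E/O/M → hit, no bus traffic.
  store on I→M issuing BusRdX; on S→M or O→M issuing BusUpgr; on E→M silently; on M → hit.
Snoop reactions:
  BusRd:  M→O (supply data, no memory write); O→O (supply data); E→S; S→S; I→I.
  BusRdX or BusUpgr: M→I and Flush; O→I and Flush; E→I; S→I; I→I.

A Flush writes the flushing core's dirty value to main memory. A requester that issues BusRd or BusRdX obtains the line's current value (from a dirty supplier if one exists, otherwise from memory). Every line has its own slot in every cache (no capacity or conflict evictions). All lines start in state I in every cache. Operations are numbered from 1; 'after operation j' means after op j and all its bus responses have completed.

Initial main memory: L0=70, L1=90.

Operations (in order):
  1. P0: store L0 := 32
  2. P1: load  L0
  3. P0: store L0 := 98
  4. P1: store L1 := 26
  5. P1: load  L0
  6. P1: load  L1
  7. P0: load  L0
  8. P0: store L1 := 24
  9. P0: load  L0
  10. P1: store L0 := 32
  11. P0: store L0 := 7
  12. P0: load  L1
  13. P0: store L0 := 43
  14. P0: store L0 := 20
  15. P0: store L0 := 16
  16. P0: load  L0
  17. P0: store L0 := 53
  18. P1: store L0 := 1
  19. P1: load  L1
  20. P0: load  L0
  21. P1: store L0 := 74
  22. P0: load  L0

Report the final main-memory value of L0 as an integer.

1. P0: store L0 := 32  bus=[BusRdX]  L0: P0=M P1=I  mem[L0]=70
2. P1: load  L0  bus=[BusRd]  L0: P0=O P1=S  mem[L0]=70
3. P0: store L0 := 98  bus=[BusUpgr]  L0: P0=M P1=I  mem[L0]=70
4. P1: store L1 := 26  bus=[BusRdX]  L1: P0=I P1=M  mem[L1]=90
5. P1: load  L0  bus=[BusRd]  L0: P0=O P1=S  mem[L0]=70
6. P1: load  L1  bus=[-]  L1: P0=I P1=M  mem[L1]=90
7. P0: load  L0  bus=[-]  L0: P0=O P1=S  mem[L0]=70
8. P0: store L1 := 24  bus=[BusRdX,Flush]  L1: P0=M P1=I  mem[L1]=26
9. P0: load  L0  bus=[-]  L0: P0=O P1=S  mem[L0]=70
10. P1: store L0 := 32  bus=[BusUpgr,Flush]  L0: P0=I P1=M  mem[L0]=98
11. P0: store L0 := 7  bus=[BusRdX,Flush]  L0: P0=M P1=I  mem[L0]=32
12. P0: load  L1  bus=[-]  L1: P0=M P1=I  mem[L1]=26
13. P0: store L0 := 43  bus=[-]  L0: P0=M P1=I  mem[L0]=32
14. P0: store L0 := 20  bus=[-]  L0: P0=M P1=I  mem[L0]=32
15. P0: store L0 := 16  bus=[-]  L0: P0=M P1=I  mem[L0]=32
16. P0: load  L0  bus=[-]  L0: P0=M P1=I  mem[L0]=32
17. P0: store L0 := 53  bus=[-]  L0: P0=M P1=I  mem[L0]=32
18. P1: store L0 := 1  bus=[BusRdX,Flush]  L0: P0=I P1=M  mem[L0]=53
19. P1: load  L1  bus=[BusRd]  L1: P0=O P1=S  mem[L1]=26
20. P0: load  L0  bus=[BusRd]  L0: P0=S P1=O  mem[L0]=53
21. P1: store L0 := 74  bus=[BusUpgr]  L0: P0=I P1=M  mem[L0]=53
22. P0: load  L0  bus=[BusRd]  L0: P0=S P1=O  mem[L0]=53

memory[L0] = 53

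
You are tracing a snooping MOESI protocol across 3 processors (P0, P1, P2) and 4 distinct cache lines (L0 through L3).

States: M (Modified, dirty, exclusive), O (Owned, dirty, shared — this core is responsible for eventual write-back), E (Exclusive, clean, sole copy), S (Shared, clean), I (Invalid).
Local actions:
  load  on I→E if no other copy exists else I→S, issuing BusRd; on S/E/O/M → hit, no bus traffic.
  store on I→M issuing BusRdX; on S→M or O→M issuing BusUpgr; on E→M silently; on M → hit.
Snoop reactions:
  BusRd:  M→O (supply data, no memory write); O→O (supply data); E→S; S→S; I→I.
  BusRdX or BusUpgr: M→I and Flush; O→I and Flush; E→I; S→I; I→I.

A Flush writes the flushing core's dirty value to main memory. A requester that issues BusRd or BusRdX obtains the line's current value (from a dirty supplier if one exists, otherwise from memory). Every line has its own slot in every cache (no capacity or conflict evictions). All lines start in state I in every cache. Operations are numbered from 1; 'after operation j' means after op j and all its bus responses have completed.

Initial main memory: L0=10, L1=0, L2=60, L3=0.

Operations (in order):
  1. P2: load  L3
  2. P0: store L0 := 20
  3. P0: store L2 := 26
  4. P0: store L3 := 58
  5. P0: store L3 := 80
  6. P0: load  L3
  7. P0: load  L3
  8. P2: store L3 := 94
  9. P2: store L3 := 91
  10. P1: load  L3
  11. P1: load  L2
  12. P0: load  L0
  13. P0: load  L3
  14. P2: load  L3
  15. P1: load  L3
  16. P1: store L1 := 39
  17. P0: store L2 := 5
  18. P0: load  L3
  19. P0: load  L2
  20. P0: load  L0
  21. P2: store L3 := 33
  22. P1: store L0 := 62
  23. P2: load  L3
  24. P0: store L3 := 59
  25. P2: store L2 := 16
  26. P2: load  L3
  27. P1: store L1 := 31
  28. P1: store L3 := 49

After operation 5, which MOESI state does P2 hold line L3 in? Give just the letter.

state = I

  op1 P2: load  L3 → I/I/E on L3; bus BusRd; mem=0
  op2 P0: store L0 := 20 → M/I/I on L0; bus BusRdX; mem=10
  op3 P0: store L2 := 26 → M/I/I on L2; bus BusRdX; mem=60
  op4 P0: store L3 := 58 → M/I/I on L3; bus BusRdX; mem=0
  op5 P0: store L3 := 80 → M/I/I on L3; bus (none); mem=0
  op6 P0: load  L3 → M/I/I on L3; bus (none); mem=0
  op7 P0: load  L3 → M/I/I on L3; bus (none); mem=0
  op8 P2: store L3 := 94 → I/I/M on L3; bus BusRdX Flush; mem=80
  op9 P2: store L3 := 91 → I/I/M on L3; bus (none); mem=80
  op10 P1: load  L3 → I/S/O on L3; bus BusRd; mem=80
  op11 P1: load  L2 → O/S/I on L2; bus BusRd; mem=60
  op12 P0: load  L0 → M/I/I on L0; bus (none); mem=10
  op13 P0: load  L3 → S/S/O on L3; bus BusRd; mem=80
  op14 P2: load  L3 → S/S/O on L3; bus (none); mem=80
  op15 P1: load  L3 → S/S/O on L3; bus (none); mem=80
  op16 P1: store L1 := 39 → I/M/I on L1; bus BusRdX; mem=0
  op17 P0: store L2 := 5 → M/I/I on L2; bus BusUpgr; mem=60
  op18 P0: load  L3 → S/S/O on L3; bus (none); mem=80
  op19 P0: load  L2 → M/I/I on L2; bus (none); mem=60
  op20 P0: load  L0 → M/I/I on L0; bus (none); mem=10
  op21 P2: store L3 := 33 → I/I/M on L3; bus BusUpgr; mem=80
  op22 P1: store L0 := 62 → I/M/I on L0; bus BusRdX Flush; mem=20
  op23 P2: load  L3 → I/I/M on L3; bus (none); mem=80
  op24 P0: store L3 := 59 → M/I/I on L3; bus BusRdX Flush; mem=33
  op25 P2: store L2 := 16 → I/I/M on L2; bus BusRdX Flush; mem=5
  op26 P2: load  L3 → O/I/S on L3; bus BusRd; mem=33
  op27 P1: store L1 := 31 → I/M/I on L1; bus (none); mem=0
  op28 P1: store L3 := 49 → I/M/I on L3; bus BusRdX Flush; mem=59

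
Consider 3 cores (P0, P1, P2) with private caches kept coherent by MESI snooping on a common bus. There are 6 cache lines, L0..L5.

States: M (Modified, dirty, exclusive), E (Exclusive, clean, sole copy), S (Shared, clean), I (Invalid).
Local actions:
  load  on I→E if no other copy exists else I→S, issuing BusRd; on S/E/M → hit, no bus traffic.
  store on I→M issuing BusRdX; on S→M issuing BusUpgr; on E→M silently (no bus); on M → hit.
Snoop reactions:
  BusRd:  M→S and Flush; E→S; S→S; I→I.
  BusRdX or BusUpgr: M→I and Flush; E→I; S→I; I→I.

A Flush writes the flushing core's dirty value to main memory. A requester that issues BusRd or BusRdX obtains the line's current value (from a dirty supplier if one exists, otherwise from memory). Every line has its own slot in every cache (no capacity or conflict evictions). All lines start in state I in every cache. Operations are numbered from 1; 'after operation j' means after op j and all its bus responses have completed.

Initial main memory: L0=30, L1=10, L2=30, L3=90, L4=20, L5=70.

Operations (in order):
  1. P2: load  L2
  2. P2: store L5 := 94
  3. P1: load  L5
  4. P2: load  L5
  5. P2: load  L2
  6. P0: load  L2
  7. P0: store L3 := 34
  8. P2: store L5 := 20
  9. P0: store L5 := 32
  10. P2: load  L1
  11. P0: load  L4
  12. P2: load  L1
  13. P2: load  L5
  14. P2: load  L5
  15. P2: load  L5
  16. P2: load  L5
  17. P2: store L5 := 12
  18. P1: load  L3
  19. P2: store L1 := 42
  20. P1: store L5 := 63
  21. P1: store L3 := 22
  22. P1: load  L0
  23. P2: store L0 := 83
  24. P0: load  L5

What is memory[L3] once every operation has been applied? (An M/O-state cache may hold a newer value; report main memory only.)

memory[L3] = 34

1. P2: load  L2  bus=[BusRd]  L2: P0=I P1=I P2=E  mem[L2]=30
2. P2: store L5 := 94  bus=[BusRdX]  L5: P0=I P1=I P2=M  mem[L5]=70
3. P1: load  L5  bus=[BusRd,Flush]  L5: P0=I P1=S P2=S  mem[L5]=94
4. P2: load  L5  bus=[-]  L5: P0=I P1=S P2=S  mem[L5]=94
5. P2: load  L2  bus=[-]  L2: P0=I P1=I P2=E  mem[L2]=30
6. P0: load  L2  bus=[BusRd]  L2: P0=S P1=I P2=S  mem[L2]=30
7. P0: store L3 := 34  bus=[BusRdX]  L3: P0=M P1=I P2=I  mem[L3]=90
8. P2: store L5 := 20  bus=[BusUpgr]  L5: P0=I P1=I P2=M  mem[L5]=94
9. P0: store L5 := 32  bus=[BusRdX,Flush]  L5: P0=M P1=I P2=I  mem[L5]=20
10. P2: load  L1  bus=[BusRd]  L1: P0=I P1=I P2=E  mem[L1]=10
11. P0: load  L4  bus=[BusRd]  L4: P0=E P1=I P2=I  mem[L4]=20
12. P2: load  L1  bus=[-]  L1: P0=I P1=I P2=E  mem[L1]=10
13. P2: load  L5  bus=[BusRd,Flush]  L5: P0=S P1=I P2=S  mem[L5]=32
14. P2: load  L5  bus=[-]  L5: P0=S P1=I P2=S  mem[L5]=32
15. P2: load  L5  bus=[-]  L5: P0=S P1=I P2=S  mem[L5]=32
16. P2: load  L5  bus=[-]  L5: P0=S P1=I P2=S  mem[L5]=32
17. P2: store L5 := 12  bus=[BusUpgr]  L5: P0=I P1=I P2=M  mem[L5]=32
18. P1: load  L3  bus=[BusRd,Flush]  L3: P0=S P1=S P2=I  mem[L3]=34
19. P2: store L1 := 42  bus=[-]  L1: P0=I P1=I P2=M  mem[L1]=10
20. P1: store L5 := 63  bus=[BusRdX,Flush]  L5: P0=I P1=M P2=I  mem[L5]=12
21. P1: store L3 := 22  bus=[BusUpgr]  L3: P0=I P1=M P2=I  mem[L3]=34
22. P1: load  L0  bus=[BusRd]  L0: P0=I P1=E P2=I  mem[L0]=30
23. P2: store L0 := 83  bus=[BusRdX]  L0: P0=I P1=I P2=M  mem[L0]=30
24. P0: load  L5  bus=[BusRd,Flush]  L5: P0=S P1=S P2=I  mem[L5]=63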